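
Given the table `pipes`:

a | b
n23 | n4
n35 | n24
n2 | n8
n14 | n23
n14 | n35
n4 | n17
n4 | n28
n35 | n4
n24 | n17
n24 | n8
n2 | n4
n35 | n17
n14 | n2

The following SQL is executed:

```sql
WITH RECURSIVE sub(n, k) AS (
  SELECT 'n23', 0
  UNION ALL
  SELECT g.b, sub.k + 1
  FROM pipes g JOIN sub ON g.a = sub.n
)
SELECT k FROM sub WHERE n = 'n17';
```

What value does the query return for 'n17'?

2

Base: (n23, k=0).
Iteration 1: edges from {n23} -> (n4, k=1).
Iteration 2: edges from {n4} -> (n17, k=2), (n28, k=2).
Iteration 3: no outgoing edges from {n17,n28}; recursion stops.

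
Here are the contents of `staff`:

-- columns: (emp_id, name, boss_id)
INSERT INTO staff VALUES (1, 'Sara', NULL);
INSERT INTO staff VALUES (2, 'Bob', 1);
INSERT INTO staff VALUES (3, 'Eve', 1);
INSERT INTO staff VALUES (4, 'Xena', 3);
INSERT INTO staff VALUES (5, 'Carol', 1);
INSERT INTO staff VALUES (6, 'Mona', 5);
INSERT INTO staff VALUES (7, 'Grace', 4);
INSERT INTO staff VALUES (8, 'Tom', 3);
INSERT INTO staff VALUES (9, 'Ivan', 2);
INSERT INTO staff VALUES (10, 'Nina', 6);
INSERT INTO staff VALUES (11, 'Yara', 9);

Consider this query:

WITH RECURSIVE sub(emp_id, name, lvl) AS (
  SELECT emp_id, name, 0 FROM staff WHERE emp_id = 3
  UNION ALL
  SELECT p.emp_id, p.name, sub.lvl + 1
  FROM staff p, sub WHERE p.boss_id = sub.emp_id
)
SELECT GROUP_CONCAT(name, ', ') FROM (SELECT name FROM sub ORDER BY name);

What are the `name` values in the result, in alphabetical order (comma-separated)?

Base: emp_id=3 (Eve) at lvl 0.
Iteration 1: rows with boss_id in {3} -> Xena (id 4, lvl 1), Tom (id 8, lvl 1).
Iteration 2: rows with boss_id in {4,8} -> Grace (id 7, lvl 2).
Iteration 3: no rows with boss_id in {7}; recursion stops.

Eve, Grace, Tom, Xena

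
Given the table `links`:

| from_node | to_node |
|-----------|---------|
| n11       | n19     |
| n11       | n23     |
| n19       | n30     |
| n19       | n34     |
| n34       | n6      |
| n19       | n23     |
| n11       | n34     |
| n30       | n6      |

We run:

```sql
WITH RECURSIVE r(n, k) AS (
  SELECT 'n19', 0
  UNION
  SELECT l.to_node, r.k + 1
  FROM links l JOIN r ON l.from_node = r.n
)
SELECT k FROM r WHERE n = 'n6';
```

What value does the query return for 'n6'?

Base: (n19, k=0).
Iteration 1: edges from {n19} -> (n23, k=1), (n30, k=1), (n34, k=1).
Iteration 2: edges from {n23,n30,n34} -> (n6, k=2). [UNION drops 1 duplicate row(s)]
Iteration 3: no outgoing edges from {n6}; recursion stops.

2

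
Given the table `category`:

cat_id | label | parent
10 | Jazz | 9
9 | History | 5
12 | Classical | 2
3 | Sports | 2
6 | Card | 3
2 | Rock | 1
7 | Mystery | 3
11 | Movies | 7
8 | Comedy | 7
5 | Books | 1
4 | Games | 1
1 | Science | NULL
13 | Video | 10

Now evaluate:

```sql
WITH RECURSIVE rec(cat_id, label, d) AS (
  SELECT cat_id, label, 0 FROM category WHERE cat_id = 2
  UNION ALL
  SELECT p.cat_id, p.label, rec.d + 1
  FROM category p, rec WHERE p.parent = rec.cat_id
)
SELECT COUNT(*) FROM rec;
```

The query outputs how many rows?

Base: cat_id=2 (Rock) at d 0.
Iteration 1: rows with parent in {2} -> Sports (id 3, d 1), Classical (id 12, d 1).
Iteration 2: rows with parent in {3,12} -> Card (id 6, d 2), Mystery (id 7, d 2).
Iteration 3: rows with parent in {6,7} -> Comedy (id 8, d 3), Movies (id 11, d 3).
Iteration 4: no rows with parent in {8,11}; recursion stops.
Total rows emitted: 7.

7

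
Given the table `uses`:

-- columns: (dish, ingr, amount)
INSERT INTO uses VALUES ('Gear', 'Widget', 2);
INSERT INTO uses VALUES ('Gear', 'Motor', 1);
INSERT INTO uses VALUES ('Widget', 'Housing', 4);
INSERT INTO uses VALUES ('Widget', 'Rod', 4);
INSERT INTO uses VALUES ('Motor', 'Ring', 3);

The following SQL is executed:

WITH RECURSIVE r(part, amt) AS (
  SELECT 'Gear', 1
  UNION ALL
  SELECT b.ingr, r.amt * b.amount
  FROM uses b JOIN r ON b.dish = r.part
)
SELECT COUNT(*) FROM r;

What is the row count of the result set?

6

Base: (Gear, amt=1).
Iteration 1: components of {Gear} -> Motor = 1*1 = 1, Widget = 1*2 = 2.
Iteration 2: components of {Motor,Widget} -> Housing = 2*4 = 8, Ring = 1*3 = 3, Rod = 2*4 = 8.
Iteration 3: no further components; recursion stops.
Total rows emitted: 6.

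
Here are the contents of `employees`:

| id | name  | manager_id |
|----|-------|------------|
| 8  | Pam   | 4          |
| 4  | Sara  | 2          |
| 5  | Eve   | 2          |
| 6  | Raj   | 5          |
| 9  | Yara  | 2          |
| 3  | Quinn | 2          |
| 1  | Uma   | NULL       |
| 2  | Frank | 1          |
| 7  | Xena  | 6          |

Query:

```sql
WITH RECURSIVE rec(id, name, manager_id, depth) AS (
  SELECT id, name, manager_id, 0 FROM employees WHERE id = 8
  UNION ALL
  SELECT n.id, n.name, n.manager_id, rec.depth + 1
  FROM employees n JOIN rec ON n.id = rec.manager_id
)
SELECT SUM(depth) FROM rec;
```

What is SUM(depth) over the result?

Base: id=8 (Pam), manager_id=4, depth 0.
Iteration 1: join on id=4 -> Sara (id 4, manager_id=2, depth 1).
Iteration 2: join on id=2 -> Frank (id 2, manager_id=1, depth 2).
Iteration 3: join on id=1 -> Uma (id 1, manager_id=NULL, depth 3).
Iteration 4: manager_id is NULL; no match; recursion stops.
SUM(depth) = 0 + 1 + 2 + 3 = 6.

6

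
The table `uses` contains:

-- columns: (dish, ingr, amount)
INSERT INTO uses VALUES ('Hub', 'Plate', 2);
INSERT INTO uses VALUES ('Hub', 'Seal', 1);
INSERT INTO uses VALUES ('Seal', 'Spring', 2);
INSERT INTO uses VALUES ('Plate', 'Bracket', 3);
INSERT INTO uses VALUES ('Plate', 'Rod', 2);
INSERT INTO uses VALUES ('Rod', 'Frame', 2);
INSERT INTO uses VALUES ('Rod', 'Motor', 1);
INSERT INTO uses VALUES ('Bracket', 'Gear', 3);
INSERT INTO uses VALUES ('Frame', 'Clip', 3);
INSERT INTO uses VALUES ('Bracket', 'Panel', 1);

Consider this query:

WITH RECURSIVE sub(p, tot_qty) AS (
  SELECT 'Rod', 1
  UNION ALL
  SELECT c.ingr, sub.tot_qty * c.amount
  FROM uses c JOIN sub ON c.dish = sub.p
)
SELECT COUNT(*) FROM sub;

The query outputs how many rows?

Base: (Rod, tot_qty=1).
Iteration 1: components of {Rod} -> Frame = 1*2 = 2, Motor = 1*1 = 1.
Iteration 2: components of {Frame,Motor} -> Clip = 2*3 = 6.
Iteration 3: no further components; recursion stops.
Total rows emitted: 4.

4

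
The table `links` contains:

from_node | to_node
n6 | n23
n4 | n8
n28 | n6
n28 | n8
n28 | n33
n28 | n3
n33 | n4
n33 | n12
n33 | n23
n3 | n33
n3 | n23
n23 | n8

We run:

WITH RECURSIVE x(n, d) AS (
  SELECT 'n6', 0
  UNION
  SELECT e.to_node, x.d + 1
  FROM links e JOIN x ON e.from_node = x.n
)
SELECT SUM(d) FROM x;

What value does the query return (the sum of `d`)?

Base: (n6, d=0).
Iteration 1: edges from {n6} -> (n23, d=1).
Iteration 2: edges from {n23} -> (n8, d=2).
Iteration 3: no outgoing edges from {n8}; recursion stops.
SUM(d) = 0 + 1 + 2 = 3.

3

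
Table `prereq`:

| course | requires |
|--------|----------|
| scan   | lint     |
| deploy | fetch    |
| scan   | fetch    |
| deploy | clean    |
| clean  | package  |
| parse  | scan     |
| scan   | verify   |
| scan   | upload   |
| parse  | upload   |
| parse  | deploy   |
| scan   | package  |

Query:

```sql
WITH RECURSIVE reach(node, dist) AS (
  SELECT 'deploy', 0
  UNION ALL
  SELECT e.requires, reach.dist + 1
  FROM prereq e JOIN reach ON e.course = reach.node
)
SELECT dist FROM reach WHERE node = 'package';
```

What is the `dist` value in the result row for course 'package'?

Base: (deploy, dist=0).
Iteration 1: edges from {deploy} -> (clean, dist=1), (fetch, dist=1).
Iteration 2: edges from {clean,fetch} -> (package, dist=2).
Iteration 3: no outgoing edges from {package}; recursion stops.

2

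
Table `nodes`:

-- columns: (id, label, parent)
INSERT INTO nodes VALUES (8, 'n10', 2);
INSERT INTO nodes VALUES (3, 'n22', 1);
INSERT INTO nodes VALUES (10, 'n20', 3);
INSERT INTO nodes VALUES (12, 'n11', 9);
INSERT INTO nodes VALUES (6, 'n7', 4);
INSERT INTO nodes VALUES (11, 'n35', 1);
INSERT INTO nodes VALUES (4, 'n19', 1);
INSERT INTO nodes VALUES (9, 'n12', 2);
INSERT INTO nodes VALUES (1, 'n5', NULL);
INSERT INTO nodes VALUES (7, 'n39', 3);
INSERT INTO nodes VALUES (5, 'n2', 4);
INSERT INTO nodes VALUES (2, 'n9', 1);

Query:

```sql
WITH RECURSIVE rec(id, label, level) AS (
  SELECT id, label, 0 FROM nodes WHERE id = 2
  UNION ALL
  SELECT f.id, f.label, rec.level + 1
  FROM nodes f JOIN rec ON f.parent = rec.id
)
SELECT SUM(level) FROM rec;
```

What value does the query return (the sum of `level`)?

Base: id=2 (n9) at level 0.
Iteration 1: rows with parent in {2} -> n10 (id 8, level 1), n12 (id 9, level 1).
Iteration 2: rows with parent in {8,9} -> n11 (id 12, level 2).
Iteration 3: no rows with parent in {12}; recursion stops.
SUM(level) = 0 + 1 + 1 + 2 = 4.

4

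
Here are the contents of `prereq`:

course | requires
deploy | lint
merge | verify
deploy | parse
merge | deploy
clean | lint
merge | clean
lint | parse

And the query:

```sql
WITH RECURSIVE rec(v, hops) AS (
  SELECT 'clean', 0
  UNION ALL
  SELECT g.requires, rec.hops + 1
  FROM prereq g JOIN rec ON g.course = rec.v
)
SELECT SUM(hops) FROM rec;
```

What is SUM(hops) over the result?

3

Base: (clean, hops=0).
Iteration 1: edges from {clean} -> (lint, hops=1).
Iteration 2: edges from {lint} -> (parse, hops=2).
Iteration 3: no outgoing edges from {parse}; recursion stops.
SUM(hops) = 0 + 1 + 2 = 3.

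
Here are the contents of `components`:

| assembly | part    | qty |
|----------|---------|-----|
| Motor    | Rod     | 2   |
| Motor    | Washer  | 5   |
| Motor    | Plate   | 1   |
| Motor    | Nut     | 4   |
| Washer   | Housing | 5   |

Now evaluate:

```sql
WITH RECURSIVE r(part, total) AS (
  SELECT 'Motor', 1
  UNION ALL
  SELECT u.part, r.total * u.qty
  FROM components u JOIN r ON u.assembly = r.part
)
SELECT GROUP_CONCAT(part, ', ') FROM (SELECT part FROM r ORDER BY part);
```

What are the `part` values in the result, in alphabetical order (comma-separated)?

Base: (Motor, total=1).
Iteration 1: components of {Motor} -> Nut = 1*4 = 4, Plate = 1*1 = 1, Rod = 1*2 = 2, Washer = 1*5 = 5.
Iteration 2: components of {Nut,Plate,Rod,Washer} -> Housing = 5*5 = 25.
Iteration 3: no further components; recursion stops.

Housing, Motor, Nut, Plate, Rod, Washer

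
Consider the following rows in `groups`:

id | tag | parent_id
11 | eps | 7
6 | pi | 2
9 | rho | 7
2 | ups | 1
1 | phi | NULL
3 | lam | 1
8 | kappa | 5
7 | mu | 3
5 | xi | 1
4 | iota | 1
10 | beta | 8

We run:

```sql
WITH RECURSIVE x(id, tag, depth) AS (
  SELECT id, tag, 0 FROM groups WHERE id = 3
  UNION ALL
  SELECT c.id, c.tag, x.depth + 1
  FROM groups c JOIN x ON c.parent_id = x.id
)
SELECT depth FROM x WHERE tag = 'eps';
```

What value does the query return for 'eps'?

Base: id=3 (lam) at depth 0.
Iteration 1: rows with parent_id in {3} -> mu (id 7, depth 1).
Iteration 2: rows with parent_id in {7} -> rho (id 9, depth 2), eps (id 11, depth 2).
Iteration 3: no rows with parent_id in {9,11}; recursion stops.

2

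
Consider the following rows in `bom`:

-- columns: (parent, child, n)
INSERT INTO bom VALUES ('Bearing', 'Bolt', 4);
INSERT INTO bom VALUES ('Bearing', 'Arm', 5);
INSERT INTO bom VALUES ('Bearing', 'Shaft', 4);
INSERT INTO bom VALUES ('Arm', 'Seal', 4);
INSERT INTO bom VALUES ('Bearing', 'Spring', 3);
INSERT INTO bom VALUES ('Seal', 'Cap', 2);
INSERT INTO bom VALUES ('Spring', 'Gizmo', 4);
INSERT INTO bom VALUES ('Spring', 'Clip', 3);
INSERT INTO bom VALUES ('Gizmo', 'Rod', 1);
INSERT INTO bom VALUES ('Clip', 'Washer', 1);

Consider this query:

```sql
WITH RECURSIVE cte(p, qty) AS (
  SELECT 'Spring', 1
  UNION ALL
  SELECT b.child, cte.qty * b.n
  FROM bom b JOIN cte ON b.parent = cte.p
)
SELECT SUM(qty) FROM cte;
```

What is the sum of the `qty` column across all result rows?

Base: (Spring, qty=1).
Iteration 1: components of {Spring} -> Clip = 1*3 = 3, Gizmo = 1*4 = 4.
Iteration 2: components of {Clip,Gizmo} -> Rod = 4*1 = 4, Washer = 3*1 = 3.
Iteration 3: no further components; recursion stops.
SUM(qty) = 1 + 4 + 3 + 4 + 3 = 15.

15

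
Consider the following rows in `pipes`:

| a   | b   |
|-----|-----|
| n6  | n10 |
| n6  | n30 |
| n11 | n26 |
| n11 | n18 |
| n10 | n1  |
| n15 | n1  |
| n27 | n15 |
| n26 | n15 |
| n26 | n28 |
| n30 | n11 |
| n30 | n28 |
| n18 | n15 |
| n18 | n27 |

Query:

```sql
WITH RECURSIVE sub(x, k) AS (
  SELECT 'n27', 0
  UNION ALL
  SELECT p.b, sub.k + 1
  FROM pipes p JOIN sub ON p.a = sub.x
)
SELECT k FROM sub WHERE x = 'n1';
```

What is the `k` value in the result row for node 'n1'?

2

Base: (n27, k=0).
Iteration 1: edges from {n27} -> (n15, k=1).
Iteration 2: edges from {n15} -> (n1, k=2).
Iteration 3: no outgoing edges from {n1}; recursion stops.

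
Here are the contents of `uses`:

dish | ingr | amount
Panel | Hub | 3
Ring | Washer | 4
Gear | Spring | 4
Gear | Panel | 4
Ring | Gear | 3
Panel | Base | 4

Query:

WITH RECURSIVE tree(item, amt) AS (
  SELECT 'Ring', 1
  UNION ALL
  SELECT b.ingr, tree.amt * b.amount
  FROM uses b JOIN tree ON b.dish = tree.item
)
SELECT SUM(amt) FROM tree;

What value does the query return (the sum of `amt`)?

116

Base: (Ring, amt=1).
Iteration 1: components of {Ring} -> Gear = 1*3 = 3, Washer = 1*4 = 4.
Iteration 2: components of {Gear,Washer} -> Panel = 3*4 = 12, Spring = 3*4 = 12.
Iteration 3: components of {Panel,Spring} -> Base = 12*4 = 48, Hub = 12*3 = 36.
Iteration 4: no further components; recursion stops.
SUM(amt) = 1 + 3 + 4 + 12 + 12 + 48 + 36 = 116.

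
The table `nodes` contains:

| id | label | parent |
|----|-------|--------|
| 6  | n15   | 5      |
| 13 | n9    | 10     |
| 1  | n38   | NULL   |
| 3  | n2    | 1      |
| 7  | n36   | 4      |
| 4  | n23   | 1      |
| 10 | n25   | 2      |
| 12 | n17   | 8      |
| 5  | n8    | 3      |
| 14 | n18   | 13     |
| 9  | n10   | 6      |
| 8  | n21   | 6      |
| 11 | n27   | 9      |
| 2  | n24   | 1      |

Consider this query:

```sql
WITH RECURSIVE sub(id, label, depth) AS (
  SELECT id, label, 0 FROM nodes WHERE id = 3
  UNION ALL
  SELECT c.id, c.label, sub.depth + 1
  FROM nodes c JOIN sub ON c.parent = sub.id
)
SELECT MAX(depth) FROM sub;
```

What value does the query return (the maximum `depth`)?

4

Base: id=3 (n2) at depth 0.
Iteration 1: rows with parent in {3} -> n8 (id 5, depth 1).
Iteration 2: rows with parent in {5} -> n15 (id 6, depth 2).
Iteration 3: rows with parent in {6} -> n21 (id 8, depth 3), n10 (id 9, depth 3).
Iteration 4: rows with parent in {8,9} -> n27 (id 11, depth 4), n17 (id 12, depth 4).
Iteration 5: no rows with parent in {11,12}; recursion stops.
depth values: 0, 1, 2, 3, 3, 4, 4; the maximum is 4.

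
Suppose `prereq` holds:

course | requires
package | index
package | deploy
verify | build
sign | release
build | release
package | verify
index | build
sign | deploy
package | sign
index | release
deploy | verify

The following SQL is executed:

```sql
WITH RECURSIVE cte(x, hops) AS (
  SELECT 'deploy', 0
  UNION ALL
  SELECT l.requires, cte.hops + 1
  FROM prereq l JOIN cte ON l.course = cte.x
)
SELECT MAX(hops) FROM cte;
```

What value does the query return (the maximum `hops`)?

Base: (deploy, hops=0).
Iteration 1: edges from {deploy} -> (verify, hops=1).
Iteration 2: edges from {verify} -> (build, hops=2).
Iteration 3: edges from {build} -> (release, hops=3).
Iteration 4: no outgoing edges from {release}; recursion stops.
hops values: 0, 1, 2, 3; the maximum is 3.

3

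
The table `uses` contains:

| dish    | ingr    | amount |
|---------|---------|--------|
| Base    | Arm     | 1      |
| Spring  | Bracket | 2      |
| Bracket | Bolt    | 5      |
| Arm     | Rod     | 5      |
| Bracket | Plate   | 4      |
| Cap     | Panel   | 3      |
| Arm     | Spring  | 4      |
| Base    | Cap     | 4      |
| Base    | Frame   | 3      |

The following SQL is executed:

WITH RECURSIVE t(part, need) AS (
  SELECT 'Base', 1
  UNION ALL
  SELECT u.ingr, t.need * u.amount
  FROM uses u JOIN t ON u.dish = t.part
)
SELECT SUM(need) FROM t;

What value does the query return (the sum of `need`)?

110

Base: (Base, need=1).
Iteration 1: components of {Base} -> Arm = 1*1 = 1, Cap = 1*4 = 4, Frame = 1*3 = 3.
Iteration 2: components of {Arm,Cap,Frame} -> Panel = 4*3 = 12, Rod = 1*5 = 5, Spring = 1*4 = 4.
Iteration 3: components of {Panel,Rod,Spring} -> Bracket = 4*2 = 8.
Iteration 4: components of {Bracket} -> Bolt = 8*5 = 40, Plate = 8*4 = 32.
Iteration 5: no further components; recursion stops.
SUM(need) = 1 + 1 + 3 + 4 + 4 + 5 + 12 + 8 + 32 + 40 = 110.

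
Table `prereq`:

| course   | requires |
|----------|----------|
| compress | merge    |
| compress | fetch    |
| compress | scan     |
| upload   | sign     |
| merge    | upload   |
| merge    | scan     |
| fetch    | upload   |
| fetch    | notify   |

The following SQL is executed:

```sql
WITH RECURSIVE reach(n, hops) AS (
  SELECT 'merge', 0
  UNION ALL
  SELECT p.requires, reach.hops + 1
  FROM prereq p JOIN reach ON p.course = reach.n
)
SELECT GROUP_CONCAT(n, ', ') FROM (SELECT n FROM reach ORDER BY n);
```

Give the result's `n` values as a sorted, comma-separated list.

Base: (merge, hops=0).
Iteration 1: edges from {merge} -> (scan, hops=1), (upload, hops=1).
Iteration 2: edges from {scan,upload} -> (sign, hops=2).
Iteration 3: no outgoing edges from {sign}; recursion stops.

merge, scan, sign, upload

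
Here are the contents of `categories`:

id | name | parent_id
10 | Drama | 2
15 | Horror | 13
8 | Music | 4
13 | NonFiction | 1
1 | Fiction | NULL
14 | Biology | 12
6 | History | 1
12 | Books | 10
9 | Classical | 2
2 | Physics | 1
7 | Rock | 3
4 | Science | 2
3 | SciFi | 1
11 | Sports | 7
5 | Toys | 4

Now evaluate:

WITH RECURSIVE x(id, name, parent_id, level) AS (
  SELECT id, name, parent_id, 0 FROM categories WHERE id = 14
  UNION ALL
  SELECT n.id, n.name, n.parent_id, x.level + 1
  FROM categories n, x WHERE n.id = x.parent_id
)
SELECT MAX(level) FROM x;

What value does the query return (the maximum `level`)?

Base: id=14 (Biology), parent_id=12, level 0.
Iteration 1: join on id=12 -> Books (id 12, parent_id=10, level 1).
Iteration 2: join on id=10 -> Drama (id 10, parent_id=2, level 2).
Iteration 3: join on id=2 -> Physics (id 2, parent_id=1, level 3).
Iteration 4: join on id=1 -> Fiction (id 1, parent_id=NULL, level 4).
Iteration 5: parent_id is NULL; no match; recursion stops.
level values: 0, 1, 2, 3, 4; the maximum is 4.

4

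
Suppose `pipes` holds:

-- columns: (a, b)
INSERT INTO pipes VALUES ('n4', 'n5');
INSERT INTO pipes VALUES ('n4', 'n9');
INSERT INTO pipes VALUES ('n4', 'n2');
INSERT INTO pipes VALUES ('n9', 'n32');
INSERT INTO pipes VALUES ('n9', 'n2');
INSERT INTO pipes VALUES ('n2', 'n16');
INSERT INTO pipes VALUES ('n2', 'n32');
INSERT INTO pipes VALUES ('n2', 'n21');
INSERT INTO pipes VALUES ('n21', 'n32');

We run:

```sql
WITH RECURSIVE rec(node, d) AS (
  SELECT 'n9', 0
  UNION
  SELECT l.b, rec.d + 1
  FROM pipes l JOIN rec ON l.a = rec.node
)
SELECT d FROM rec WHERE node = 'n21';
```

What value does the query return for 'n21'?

2

Base: (n9, d=0).
Iteration 1: edges from {n9} -> (n2, d=1), (n32, d=1).
Iteration 2: edges from {n2,n32} -> (n16, d=2), (n21, d=2), (n32, d=2).
Iteration 3: edges from {n16,n21,n32} -> (n32, d=3).
Iteration 4: no outgoing edges from {n32}; recursion stops.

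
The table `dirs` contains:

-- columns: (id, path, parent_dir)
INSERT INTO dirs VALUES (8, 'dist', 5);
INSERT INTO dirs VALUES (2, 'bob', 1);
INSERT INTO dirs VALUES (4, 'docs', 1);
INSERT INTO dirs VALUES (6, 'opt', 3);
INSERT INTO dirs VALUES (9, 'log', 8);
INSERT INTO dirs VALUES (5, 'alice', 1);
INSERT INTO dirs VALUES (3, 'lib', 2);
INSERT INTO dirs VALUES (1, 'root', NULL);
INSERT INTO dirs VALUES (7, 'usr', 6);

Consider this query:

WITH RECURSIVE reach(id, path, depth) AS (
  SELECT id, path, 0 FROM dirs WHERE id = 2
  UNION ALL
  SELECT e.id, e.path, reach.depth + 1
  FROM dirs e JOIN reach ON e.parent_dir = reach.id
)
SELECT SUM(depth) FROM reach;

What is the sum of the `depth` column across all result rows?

Base: id=2 (bob) at depth 0.
Iteration 1: rows with parent_dir in {2} -> lib (id 3, depth 1).
Iteration 2: rows with parent_dir in {3} -> opt (id 6, depth 2).
Iteration 3: rows with parent_dir in {6} -> usr (id 7, depth 3).
Iteration 4: no rows with parent_dir in {7}; recursion stops.
SUM(depth) = 0 + 1 + 2 + 3 = 6.

6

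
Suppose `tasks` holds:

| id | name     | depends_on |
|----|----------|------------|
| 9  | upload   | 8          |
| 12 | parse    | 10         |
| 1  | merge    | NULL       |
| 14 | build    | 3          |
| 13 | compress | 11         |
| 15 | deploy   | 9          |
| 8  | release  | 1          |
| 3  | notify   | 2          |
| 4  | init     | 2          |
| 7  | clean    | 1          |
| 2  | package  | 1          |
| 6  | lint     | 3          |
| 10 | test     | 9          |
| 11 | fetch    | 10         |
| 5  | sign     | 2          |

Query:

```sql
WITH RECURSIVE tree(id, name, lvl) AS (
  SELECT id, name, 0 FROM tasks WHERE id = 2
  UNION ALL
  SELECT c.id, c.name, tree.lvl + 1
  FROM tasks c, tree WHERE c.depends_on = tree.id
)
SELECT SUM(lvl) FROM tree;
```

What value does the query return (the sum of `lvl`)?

Base: id=2 (package) at lvl 0.
Iteration 1: rows with depends_on in {2} -> notify (id 3, lvl 1), init (id 4, lvl 1), sign (id 5, lvl 1).
Iteration 2: rows with depends_on in {3,4,5} -> lint (id 6, lvl 2), build (id 14, lvl 2).
Iteration 3: no rows with depends_on in {6,14}; recursion stops.
SUM(lvl) = 0 + 1 + 1 + 1 + 2 + 2 = 7.

7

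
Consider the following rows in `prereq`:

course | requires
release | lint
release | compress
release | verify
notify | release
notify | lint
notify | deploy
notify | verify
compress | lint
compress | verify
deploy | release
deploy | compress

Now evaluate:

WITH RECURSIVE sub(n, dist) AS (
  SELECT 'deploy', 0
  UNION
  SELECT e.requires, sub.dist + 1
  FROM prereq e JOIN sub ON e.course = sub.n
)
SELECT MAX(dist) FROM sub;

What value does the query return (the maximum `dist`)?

Base: (deploy, dist=0).
Iteration 1: edges from {deploy} -> (compress, dist=1), (release, dist=1).
Iteration 2: edges from {compress,release} -> (compress, dist=2), (lint, dist=2), (verify, dist=2). [UNION drops 2 duplicate row(s)]
Iteration 3: edges from {compress,lint,verify} -> (lint, dist=3), (verify, dist=3).
Iteration 4: no outgoing edges from {lint,verify}; recursion stops.
dist values: 0, 1, 1, 2, 2, 2, 3, 3; the maximum is 3.

3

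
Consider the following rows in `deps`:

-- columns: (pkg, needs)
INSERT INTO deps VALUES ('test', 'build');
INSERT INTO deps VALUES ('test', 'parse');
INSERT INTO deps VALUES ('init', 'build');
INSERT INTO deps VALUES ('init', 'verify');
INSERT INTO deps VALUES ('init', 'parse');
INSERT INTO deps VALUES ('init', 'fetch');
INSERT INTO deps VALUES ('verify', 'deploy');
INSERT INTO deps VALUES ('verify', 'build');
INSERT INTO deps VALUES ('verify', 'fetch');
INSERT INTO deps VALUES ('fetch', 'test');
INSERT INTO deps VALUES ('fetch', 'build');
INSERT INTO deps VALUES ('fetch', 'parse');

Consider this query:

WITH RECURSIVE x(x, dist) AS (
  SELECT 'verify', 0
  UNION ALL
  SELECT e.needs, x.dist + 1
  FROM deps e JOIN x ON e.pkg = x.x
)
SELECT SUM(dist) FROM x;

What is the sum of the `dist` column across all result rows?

Base: (verify, dist=0).
Iteration 1: edges from {verify} -> (build, dist=1), (deploy, dist=1), (fetch, dist=1).
Iteration 2: edges from {build,deploy,fetch} -> (build, dist=2), (parse, dist=2), (test, dist=2).
Iteration 3: edges from {build,parse,test} -> (build, dist=3), (parse, dist=3).
Iteration 4: no outgoing edges from {build,parse}; recursion stops.
SUM(dist) = 0 + 1 + 1 + 1 + 2 + 2 + 2 + 3 + 3 = 15.

15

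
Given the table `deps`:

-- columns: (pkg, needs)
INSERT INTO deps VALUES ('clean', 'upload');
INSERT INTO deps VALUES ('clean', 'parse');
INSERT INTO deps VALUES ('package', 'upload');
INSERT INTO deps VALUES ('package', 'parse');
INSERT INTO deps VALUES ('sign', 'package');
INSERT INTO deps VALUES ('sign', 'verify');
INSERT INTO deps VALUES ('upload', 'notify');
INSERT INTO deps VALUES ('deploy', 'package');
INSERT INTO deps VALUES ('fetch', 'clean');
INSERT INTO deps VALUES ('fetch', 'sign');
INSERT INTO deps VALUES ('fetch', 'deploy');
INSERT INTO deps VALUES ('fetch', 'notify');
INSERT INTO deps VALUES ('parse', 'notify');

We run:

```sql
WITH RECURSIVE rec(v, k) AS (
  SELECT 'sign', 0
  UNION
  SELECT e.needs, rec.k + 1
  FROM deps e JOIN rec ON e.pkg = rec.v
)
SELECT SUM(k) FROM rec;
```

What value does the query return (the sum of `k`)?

9

Base: (sign, k=0).
Iteration 1: edges from {sign} -> (package, k=1), (verify, k=1).
Iteration 2: edges from {package,verify} -> (parse, k=2), (upload, k=2).
Iteration 3: edges from {parse,upload} -> (notify, k=3). [UNION drops 1 duplicate row(s)]
Iteration 4: no outgoing edges from {notify}; recursion stops.
SUM(k) = 0 + 1 + 1 + 2 + 2 + 3 = 9.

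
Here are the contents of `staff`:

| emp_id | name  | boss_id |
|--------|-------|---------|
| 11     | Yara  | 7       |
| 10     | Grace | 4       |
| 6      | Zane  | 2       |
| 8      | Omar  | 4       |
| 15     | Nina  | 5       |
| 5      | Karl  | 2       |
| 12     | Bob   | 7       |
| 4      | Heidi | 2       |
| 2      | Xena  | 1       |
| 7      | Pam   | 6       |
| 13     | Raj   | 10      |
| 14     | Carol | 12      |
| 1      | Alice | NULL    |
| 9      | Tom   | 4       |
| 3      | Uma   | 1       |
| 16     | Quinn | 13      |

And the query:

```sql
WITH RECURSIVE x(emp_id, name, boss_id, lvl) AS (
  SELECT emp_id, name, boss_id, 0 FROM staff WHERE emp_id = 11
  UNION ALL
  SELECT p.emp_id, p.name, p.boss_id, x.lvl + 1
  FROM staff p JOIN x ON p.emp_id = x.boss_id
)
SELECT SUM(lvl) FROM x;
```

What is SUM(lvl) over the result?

Base: emp_id=11 (Yara), boss_id=7, lvl 0.
Iteration 1: join on emp_id=7 -> Pam (id 7, boss_id=6, lvl 1).
Iteration 2: join on emp_id=6 -> Zane (id 6, boss_id=2, lvl 2).
Iteration 3: join on emp_id=2 -> Xena (id 2, boss_id=1, lvl 3).
Iteration 4: join on emp_id=1 -> Alice (id 1, boss_id=NULL, lvl 4).
Iteration 5: boss_id is NULL; no match; recursion stops.
SUM(lvl) = 0 + 1 + 2 + 3 + 4 = 10.

10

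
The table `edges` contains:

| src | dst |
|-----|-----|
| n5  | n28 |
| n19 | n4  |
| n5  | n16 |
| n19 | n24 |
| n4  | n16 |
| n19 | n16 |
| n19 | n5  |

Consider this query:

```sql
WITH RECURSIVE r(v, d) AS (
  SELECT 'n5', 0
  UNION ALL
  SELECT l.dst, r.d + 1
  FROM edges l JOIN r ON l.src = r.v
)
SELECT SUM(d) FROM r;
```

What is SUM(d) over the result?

Base: (n5, d=0).
Iteration 1: edges from {n5} -> (n16, d=1), (n28, d=1).
Iteration 2: no outgoing edges from {n16,n28}; recursion stops.
SUM(d) = 0 + 1 + 1 = 2.

2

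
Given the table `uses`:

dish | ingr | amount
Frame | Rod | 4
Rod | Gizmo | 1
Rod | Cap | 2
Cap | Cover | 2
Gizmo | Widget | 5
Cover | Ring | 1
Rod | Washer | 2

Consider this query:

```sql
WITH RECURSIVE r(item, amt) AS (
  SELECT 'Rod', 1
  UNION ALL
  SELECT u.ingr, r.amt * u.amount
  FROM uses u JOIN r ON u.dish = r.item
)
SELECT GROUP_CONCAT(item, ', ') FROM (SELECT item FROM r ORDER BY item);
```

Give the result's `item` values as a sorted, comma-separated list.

Base: (Rod, amt=1).
Iteration 1: components of {Rod} -> Cap = 1*2 = 2, Gizmo = 1*1 = 1, Washer = 1*2 = 2.
Iteration 2: components of {Cap,Gizmo,Washer} -> Cover = 2*2 = 4, Widget = 1*5 = 5.
Iteration 3: components of {Cover,Widget} -> Ring = 4*1 = 4.
Iteration 4: no further components; recursion stops.

Cap, Cover, Gizmo, Ring, Rod, Washer, Widget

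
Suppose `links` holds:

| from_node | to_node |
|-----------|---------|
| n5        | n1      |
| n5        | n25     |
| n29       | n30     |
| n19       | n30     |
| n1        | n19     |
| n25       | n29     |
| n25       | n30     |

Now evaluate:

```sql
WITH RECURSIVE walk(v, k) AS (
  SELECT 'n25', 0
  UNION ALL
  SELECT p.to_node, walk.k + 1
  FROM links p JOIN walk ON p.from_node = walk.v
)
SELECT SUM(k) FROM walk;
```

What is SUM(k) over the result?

4

Base: (n25, k=0).
Iteration 1: edges from {n25} -> (n29, k=1), (n30, k=1).
Iteration 2: edges from {n29,n30} -> (n30, k=2).
Iteration 3: no outgoing edges from {n30}; recursion stops.
SUM(k) = 0 + 1 + 1 + 2 = 4.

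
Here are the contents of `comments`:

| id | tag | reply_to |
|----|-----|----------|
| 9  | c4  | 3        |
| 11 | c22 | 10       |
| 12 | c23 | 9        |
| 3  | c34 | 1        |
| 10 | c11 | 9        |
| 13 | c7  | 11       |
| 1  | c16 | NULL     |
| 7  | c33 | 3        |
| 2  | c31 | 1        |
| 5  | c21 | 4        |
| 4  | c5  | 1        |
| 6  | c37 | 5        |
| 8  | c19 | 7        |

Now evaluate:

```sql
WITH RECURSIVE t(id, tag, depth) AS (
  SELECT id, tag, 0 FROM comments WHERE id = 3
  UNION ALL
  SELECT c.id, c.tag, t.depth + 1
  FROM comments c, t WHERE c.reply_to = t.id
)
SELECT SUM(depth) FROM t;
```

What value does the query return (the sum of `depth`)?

Base: id=3 (c34) at depth 0.
Iteration 1: rows with reply_to in {3} -> c33 (id 7, depth 1), c4 (id 9, depth 1).
Iteration 2: rows with reply_to in {7,9} -> c19 (id 8, depth 2), c11 (id 10, depth 2), c23 (id 12, depth 2).
Iteration 3: rows with reply_to in {8,10,12} -> c22 (id 11, depth 3).
Iteration 4: rows with reply_to in {11} -> c7 (id 13, depth 4).
Iteration 5: no rows with reply_to in {13}; recursion stops.
SUM(depth) = 0 + 1 + 1 + 2 + 2 + 2 + 3 + 4 = 15.

15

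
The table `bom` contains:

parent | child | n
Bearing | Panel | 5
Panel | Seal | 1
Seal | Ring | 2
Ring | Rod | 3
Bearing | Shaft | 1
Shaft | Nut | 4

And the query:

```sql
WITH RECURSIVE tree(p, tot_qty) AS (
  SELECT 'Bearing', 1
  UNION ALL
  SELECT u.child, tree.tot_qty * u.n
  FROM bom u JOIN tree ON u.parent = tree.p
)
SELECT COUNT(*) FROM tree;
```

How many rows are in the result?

Base: (Bearing, tot_qty=1).
Iteration 1: components of {Bearing} -> Panel = 1*5 = 5, Shaft = 1*1 = 1.
Iteration 2: components of {Panel,Shaft} -> Nut = 1*4 = 4, Seal = 5*1 = 5.
Iteration 3: components of {Nut,Seal} -> Ring = 5*2 = 10.
Iteration 4: components of {Ring} -> Rod = 10*3 = 30.
Iteration 5: no further components; recursion stops.
Total rows emitted: 7.

7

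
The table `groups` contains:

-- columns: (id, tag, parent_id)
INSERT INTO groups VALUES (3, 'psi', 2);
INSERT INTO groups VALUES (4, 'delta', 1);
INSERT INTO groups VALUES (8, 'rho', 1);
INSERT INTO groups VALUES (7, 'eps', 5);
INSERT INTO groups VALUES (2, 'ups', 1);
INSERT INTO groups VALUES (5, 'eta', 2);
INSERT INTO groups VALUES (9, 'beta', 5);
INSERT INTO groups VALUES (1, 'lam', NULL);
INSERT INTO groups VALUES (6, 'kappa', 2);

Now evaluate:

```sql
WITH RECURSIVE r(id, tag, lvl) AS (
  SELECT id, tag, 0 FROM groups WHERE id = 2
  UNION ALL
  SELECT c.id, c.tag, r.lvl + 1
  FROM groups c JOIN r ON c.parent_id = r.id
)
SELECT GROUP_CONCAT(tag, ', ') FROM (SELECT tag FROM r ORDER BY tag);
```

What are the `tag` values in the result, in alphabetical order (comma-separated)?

beta, eps, eta, kappa, psi, ups

Base: id=2 (ups) at lvl 0.
Iteration 1: rows with parent_id in {2} -> psi (id 3, lvl 1), eta (id 5, lvl 1), kappa (id 6, lvl 1).
Iteration 2: rows with parent_id in {3,5,6} -> eps (id 7, lvl 2), beta (id 9, lvl 2).
Iteration 3: no rows with parent_id in {7,9}; recursion stops.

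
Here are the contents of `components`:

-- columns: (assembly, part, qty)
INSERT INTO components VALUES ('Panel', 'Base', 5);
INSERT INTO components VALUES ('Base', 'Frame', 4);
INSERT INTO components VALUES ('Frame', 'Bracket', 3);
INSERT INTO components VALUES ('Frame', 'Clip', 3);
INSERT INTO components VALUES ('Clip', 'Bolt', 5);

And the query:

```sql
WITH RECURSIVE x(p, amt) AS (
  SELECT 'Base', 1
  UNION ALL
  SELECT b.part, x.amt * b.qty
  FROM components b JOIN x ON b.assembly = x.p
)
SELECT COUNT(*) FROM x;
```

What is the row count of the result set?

5

Base: (Base, amt=1).
Iteration 1: components of {Base} -> Frame = 1*4 = 4.
Iteration 2: components of {Frame} -> Bracket = 4*3 = 12, Clip = 4*3 = 12.
Iteration 3: components of {Bracket,Clip} -> Bolt = 12*5 = 60.
Iteration 4: no further components; recursion stops.
Total rows emitted: 5.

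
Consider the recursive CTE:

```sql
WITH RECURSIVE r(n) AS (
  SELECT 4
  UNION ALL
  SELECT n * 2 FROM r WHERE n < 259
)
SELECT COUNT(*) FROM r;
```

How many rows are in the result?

8

Base: n=4.
Iteration 1: 4 < 259 holds -> n = 4 * 2 = 8.
Iteration 2: 8 < 259 holds -> n = 8 * 2 = 16.
Iteration 3: 16 < 259 holds -> n = 16 * 2 = 32.
Iteration 4: 32 < 259 holds -> n = 32 * 2 = 64.
Iteration 5: 64 < 259 holds -> n = 64 * 2 = 128.
Iteration 6: 128 < 259 holds -> n = 128 * 2 = 256.
Iteration 7: 256 < 259 holds -> n = 256 * 2 = 512.
Iteration 8: 512 < 259 fails; recursion stops.
Total rows emitted: 8.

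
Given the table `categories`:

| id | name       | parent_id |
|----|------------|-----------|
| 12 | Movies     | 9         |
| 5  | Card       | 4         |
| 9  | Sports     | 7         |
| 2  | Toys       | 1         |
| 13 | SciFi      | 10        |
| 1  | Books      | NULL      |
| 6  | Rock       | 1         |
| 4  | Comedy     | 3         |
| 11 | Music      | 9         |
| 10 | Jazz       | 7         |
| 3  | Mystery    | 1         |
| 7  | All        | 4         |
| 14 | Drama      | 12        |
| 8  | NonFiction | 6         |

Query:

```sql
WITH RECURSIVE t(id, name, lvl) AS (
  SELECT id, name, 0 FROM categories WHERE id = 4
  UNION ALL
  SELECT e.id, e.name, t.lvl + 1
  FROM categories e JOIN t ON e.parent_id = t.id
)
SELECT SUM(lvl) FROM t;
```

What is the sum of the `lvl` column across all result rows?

Base: id=4 (Comedy) at lvl 0.
Iteration 1: rows with parent_id in {4} -> Card (id 5, lvl 1), All (id 7, lvl 1).
Iteration 2: rows with parent_id in {5,7} -> Sports (id 9, lvl 2), Jazz (id 10, lvl 2).
Iteration 3: rows with parent_id in {9,10} -> Music (id 11, lvl 3), Movies (id 12, lvl 3), SciFi (id 13, lvl 3).
Iteration 4: rows with parent_id in {11,12,13} -> Drama (id 14, lvl 4).
Iteration 5: no rows with parent_id in {14}; recursion stops.
SUM(lvl) = 0 + 1 + 1 + 2 + 2 + 3 + 3 + 3 + 4 = 19.

19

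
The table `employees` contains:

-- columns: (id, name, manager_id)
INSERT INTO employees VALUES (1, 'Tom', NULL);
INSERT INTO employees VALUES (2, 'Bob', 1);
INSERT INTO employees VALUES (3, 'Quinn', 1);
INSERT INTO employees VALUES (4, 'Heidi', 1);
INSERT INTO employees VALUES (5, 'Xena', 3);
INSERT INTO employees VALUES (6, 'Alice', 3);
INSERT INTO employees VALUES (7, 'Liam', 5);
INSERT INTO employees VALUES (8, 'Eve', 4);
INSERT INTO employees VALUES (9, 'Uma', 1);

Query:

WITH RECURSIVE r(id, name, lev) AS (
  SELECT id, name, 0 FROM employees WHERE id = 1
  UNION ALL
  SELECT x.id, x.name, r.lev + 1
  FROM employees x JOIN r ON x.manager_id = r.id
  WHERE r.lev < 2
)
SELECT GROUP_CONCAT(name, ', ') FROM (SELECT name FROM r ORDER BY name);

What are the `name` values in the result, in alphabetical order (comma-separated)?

Alice, Bob, Eve, Heidi, Quinn, Tom, Uma, Xena

Base: id=1 (Tom) at lev 0.
Iteration 1: rows with manager_id in {1} -> Bob (id 2, lev 1), Quinn (id 3, lev 1), Heidi (id 4, lev 1), Uma (id 9, lev 1).
Iteration 2: rows with manager_id in {2,3,4,9} -> Xena (id 5, lev 2), Alice (id 6, lev 2), Eve (id 8, lev 2).
Iteration 3: lev < 2 fails for all current rows; recursion stops.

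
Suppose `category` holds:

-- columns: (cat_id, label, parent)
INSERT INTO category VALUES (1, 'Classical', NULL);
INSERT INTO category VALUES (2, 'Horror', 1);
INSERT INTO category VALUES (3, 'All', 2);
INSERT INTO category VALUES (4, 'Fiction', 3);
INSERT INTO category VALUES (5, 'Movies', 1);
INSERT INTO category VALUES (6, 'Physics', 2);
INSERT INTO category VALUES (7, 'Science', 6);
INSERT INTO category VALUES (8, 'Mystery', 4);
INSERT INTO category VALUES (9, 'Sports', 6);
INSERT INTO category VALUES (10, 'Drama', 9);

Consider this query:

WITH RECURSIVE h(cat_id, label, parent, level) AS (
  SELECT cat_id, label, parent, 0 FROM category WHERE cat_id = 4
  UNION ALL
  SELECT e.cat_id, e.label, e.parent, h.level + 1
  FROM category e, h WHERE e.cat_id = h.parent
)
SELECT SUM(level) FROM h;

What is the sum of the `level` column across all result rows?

6

Base: cat_id=4 (Fiction), parent=3, level 0.
Iteration 1: join on cat_id=3 -> All (id 3, parent=2, level 1).
Iteration 2: join on cat_id=2 -> Horror (id 2, parent=1, level 2).
Iteration 3: join on cat_id=1 -> Classical (id 1, parent=NULL, level 3).
Iteration 4: parent is NULL; no match; recursion stops.
SUM(level) = 0 + 1 + 2 + 3 = 6.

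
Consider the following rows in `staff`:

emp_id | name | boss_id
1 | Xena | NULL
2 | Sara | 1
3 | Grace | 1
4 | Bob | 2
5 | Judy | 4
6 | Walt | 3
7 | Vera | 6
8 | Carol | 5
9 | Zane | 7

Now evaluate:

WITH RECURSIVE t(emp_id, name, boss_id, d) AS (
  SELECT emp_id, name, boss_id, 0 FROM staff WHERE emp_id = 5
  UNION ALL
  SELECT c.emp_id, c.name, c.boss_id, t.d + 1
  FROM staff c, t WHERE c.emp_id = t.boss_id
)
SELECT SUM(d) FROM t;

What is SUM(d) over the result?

6

Base: emp_id=5 (Judy), boss_id=4, d 0.
Iteration 1: join on emp_id=4 -> Bob (id 4, boss_id=2, d 1).
Iteration 2: join on emp_id=2 -> Sara (id 2, boss_id=1, d 2).
Iteration 3: join on emp_id=1 -> Xena (id 1, boss_id=NULL, d 3).
Iteration 4: boss_id is NULL; no match; recursion stops.
SUM(d) = 0 + 1 + 2 + 3 = 6.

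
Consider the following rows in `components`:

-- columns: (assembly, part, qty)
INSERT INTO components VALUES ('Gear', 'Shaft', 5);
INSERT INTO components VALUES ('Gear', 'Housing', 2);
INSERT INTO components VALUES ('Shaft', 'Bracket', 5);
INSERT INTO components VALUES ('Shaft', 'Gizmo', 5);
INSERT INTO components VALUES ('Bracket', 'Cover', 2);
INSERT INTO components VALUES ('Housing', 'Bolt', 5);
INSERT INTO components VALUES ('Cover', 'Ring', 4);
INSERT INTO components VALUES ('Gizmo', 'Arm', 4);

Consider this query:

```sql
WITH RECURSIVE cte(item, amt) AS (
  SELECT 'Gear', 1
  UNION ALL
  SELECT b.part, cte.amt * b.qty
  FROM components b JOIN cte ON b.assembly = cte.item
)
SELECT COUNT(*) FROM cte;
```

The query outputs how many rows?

Base: (Gear, amt=1).
Iteration 1: components of {Gear} -> Housing = 1*2 = 2, Shaft = 1*5 = 5.
Iteration 2: components of {Housing,Shaft} -> Bolt = 2*5 = 10, Bracket = 5*5 = 25, Gizmo = 5*5 = 25.
Iteration 3: components of {Bolt,Bracket,Gizmo} -> Arm = 25*4 = 100, Cover = 25*2 = 50.
Iteration 4: components of {Arm,Cover} -> Ring = 50*4 = 200.
Iteration 5: no further components; recursion stops.
Total rows emitted: 9.

9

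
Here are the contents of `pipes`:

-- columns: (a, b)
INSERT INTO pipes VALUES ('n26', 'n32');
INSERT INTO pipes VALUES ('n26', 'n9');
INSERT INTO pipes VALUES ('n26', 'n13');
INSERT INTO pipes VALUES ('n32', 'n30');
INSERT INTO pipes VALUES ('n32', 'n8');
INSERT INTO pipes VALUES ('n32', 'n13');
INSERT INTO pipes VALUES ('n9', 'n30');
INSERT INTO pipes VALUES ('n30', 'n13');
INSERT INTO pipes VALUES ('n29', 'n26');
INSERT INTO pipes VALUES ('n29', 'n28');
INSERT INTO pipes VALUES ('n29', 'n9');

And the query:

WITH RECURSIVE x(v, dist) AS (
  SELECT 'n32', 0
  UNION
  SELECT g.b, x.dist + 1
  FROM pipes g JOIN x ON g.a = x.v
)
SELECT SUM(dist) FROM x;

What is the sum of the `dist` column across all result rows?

Base: (n32, dist=0).
Iteration 1: edges from {n32} -> (n13, dist=1), (n30, dist=1), (n8, dist=1).
Iteration 2: edges from {n13,n30,n8} -> (n13, dist=2).
Iteration 3: no outgoing edges from {n13}; recursion stops.
SUM(dist) = 0 + 1 + 1 + 1 + 2 = 5.

5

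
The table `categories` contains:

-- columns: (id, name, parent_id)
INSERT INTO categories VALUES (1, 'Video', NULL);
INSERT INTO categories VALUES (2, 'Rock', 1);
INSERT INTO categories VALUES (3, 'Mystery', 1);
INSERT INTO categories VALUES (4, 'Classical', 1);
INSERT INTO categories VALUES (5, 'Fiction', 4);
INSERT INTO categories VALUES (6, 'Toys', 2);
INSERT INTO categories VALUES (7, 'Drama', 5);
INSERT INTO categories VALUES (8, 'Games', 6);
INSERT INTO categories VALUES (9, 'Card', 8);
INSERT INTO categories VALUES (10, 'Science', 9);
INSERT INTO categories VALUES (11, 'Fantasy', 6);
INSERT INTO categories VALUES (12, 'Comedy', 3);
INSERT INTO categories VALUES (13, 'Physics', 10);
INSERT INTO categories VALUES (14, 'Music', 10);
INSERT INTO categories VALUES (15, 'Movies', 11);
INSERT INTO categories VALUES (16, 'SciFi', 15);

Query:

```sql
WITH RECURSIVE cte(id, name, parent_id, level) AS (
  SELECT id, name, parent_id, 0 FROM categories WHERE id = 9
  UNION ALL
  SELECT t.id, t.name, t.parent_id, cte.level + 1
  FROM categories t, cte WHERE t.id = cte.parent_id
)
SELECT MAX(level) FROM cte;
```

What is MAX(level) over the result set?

Base: id=9 (Card), parent_id=8, level 0.
Iteration 1: join on id=8 -> Games (id 8, parent_id=6, level 1).
Iteration 2: join on id=6 -> Toys (id 6, parent_id=2, level 2).
Iteration 3: join on id=2 -> Rock (id 2, parent_id=1, level 3).
Iteration 4: join on id=1 -> Video (id 1, parent_id=NULL, level 4).
Iteration 5: parent_id is NULL; no match; recursion stops.
level values: 0, 1, 2, 3, 4; the maximum is 4.

4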